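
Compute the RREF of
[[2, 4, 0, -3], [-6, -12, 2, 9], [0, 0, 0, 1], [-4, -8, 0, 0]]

[[1, 2, 0, 0], [0, 0, 1, 0], [0, 0, 0, 1], [0, 0, 0, 0]]

r1 → 1/2·r1
  [  1    2  0  -3/2 ]
  [ -6  -12  2     9 ]
  [  0    0  0     1 ]
  [ -4   -8  0     0 ]
r2 → r2 + 6·r1
  [  1   2  0  -3/2 ]
  [  0   0  2     0 ]
  [  0   0  0     1 ]
  [ -4  -8  0     0 ]
r4 → r4 + 4·r1
  [ 1  2  0  -3/2 ]
  [ 0  0  2     0 ]
  [ 0  0  0     1 ]
  [ 0  0  0    -6 ]
r2 → 1/2·r2
  [ 1  2  0  -3/2 ]
  [ 0  0  1     0 ]
  [ 0  0  0     1 ]
  [ 0  0  0    -6 ]
r4 → r4 + 6·r3
  [ 1  2  0  -3/2 ]
  [ 0  0  1     0 ]
  [ 0  0  0     1 ]
  [ 0  0  0     0 ]
r1 → r1 + 3/2·r3
  [ 1  2  0  0 ]
  [ 0  0  1  0 ]
  [ 0  0  0  1 ]
  [ 0  0  0  0 ]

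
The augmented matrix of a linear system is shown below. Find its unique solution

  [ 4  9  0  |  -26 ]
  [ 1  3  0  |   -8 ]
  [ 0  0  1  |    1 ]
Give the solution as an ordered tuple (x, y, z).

r1 -> 1/4·r1
  [ 1  9/4  0  |  -13/2 ]
  [ 1    3  0  |     -8 ]
  [ 0    0  1  |      1 ]
r2 -> r2 − r1
  [ 1  9/4  0  |  -13/2 ]
  [ 0  3/4  0  |   -3/2 ]
  [ 0    0  1  |      1 ]
r2 -> 4/3·r2
  [ 1  9/4  0  |  -13/2 ]
  [ 0    1  0  |     -2 ]
  [ 0    0  1  |      1 ]
r1 -> r1 − 9/4·r2
  [ 1  0  0  |  -2 ]
  [ 0  1  0  |  -2 ]
  [ 0  0  1  |   1 ]
Reading off the last column: x = -2, y = -2, z = 1.

(-2, -2, 1)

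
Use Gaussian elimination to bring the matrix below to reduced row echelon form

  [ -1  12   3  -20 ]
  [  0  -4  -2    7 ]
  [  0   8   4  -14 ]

r1 := -1·r1
  [ 1  -12  -3   20 ]
  [ 0   -4  -2    7 ]
  [ 0    8   4  -14 ]
r2 := -1/4·r2
  [ 1  -12   -3    20 ]
  [ 0    1  1/2  -7/4 ]
  [ 0    8    4   -14 ]
r3 := r3 − 8·r2
  [ 1  -12   -3    20 ]
  [ 0    1  1/2  -7/4 ]
  [ 0    0    0     0 ]
r1 := r1 + 12·r2
  [ 1  0    3    -1 ]
  [ 0  1  1/2  -7/4 ]
  [ 0  0    0     0 ]

[[1, 0, 3, -1], [0, 1, 1/2, -7/4], [0, 0, 0, 0]]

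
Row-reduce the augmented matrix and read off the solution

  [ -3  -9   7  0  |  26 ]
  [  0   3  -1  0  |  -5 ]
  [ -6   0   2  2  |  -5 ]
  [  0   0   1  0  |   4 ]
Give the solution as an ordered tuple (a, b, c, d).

R1 → -1/3·R1
  [  1  3  -7/3  0  |  -26/3 ]
  [  0  3    -1  0  |     -5 ]
  [ -6  0     2  2  |     -5 ]
  [  0  0     1  0  |      4 ]
R3 → R3 + 6·R1
  [ 1   3  -7/3  0  |  -26/3 ]
  [ 0   3    -1  0  |     -5 ]
  [ 0  18   -12  2  |    -57 ]
  [ 0   0     1  0  |      4 ]
R2 → 1/3·R2
  [ 1   3  -7/3  0  |  -26/3 ]
  [ 0   1  -1/3  0  |   -5/3 ]
  [ 0  18   -12  2  |    -57 ]
  [ 0   0     1  0  |      4 ]
R3 → R3 − 18·R2
  [ 1  3  -7/3  0  |  -26/3 ]
  [ 0  1  -1/3  0  |   -5/3 ]
  [ 0  0    -6  2  |    -27 ]
  [ 0  0     1  0  |      4 ]
R3 → -1/6·R3
  [ 1  3  -7/3     0  |  -26/3 ]
  [ 0  1  -1/3     0  |   -5/3 ]
  [ 0  0     1  -1/3  |    9/2 ]
  [ 0  0     1     0  |      4 ]
R4 → R4 − R3
  [ 1  3  -7/3     0  |  -26/3 ]
  [ 0  1  -1/3     0  |   -5/3 ]
  [ 0  0     1  -1/3  |    9/2 ]
  [ 0  0     0   1/3  |   -1/2 ]
R4 → 3·R4
  [ 1  3  -7/3     0  |  -26/3 ]
  [ 0  1  -1/3     0  |   -5/3 ]
  [ 0  0     1  -1/3  |    9/2 ]
  [ 0  0     0     1  |   -3/2 ]
R3 → R3 + 1/3·R4
  [ 1  3  -7/3  0  |  -26/3 ]
  [ 0  1  -1/3  0  |   -5/3 ]
  [ 0  0     1  0  |      4 ]
  [ 0  0     0  1  |   -3/2 ]
R2 → R2 + 1/3·R3
  [ 1  3  -7/3  0  |  -26/3 ]
  [ 0  1     0  0  |   -1/3 ]
  [ 0  0     1  0  |      4 ]
  [ 0  0     0  1  |   -3/2 ]
R1 → R1 + 7/3·R3
  [ 1  3  0  0  |   2/3 ]
  [ 0  1  0  0  |  -1/3 ]
  [ 0  0  1  0  |     4 ]
  [ 0  0  0  1  |  -3/2 ]
R1 → R1 − 3·R2
  [ 1  0  0  0  |   5/3 ]
  [ 0  1  0  0  |  -1/3 ]
  [ 0  0  1  0  |     4 ]
  [ 0  0  0  1  |  -3/2 ]
Reading off the last column: a = 5/3, b = -1/3, c = 4, d = -3/2.

(5/3, -1/3, 4, -3/2)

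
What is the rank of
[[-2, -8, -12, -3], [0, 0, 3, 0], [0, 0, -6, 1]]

rank = 3

Multiply R1 by -1/2.
  [ 1  4   6  3/2 ]
  [ 0  0   3    0 ]
  [ 0  0  -6    1 ]
Multiply R2 by 1/3.
  [ 1  4   6  3/2 ]
  [ 0  0   1    0 ]
  [ 0  0  -6    1 ]
Add 6 times R2 to R3.
  [ 1  4  6  3/2 ]
  [ 0  0  1    0 ]
  [ 0  0  0    1 ]
Subtract 3/2 times R3 from R1.
  [ 1  4  6  0 ]
  [ 0  0  1  0 ]
  [ 0  0  0  1 ]
Subtract 6 times R2 from R1.
  [ 1  4  0  0 ]
  [ 0  0  1  0 ]
  [ 0  0  0  1 ]
The reduced form has 3 nonzero rows.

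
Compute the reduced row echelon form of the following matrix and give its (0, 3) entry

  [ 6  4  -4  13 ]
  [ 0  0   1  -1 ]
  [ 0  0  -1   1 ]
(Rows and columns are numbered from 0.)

3/2

Multiply R1 by 1/6.
Add R2 to R3.
Add 2/3 times R2 to R1.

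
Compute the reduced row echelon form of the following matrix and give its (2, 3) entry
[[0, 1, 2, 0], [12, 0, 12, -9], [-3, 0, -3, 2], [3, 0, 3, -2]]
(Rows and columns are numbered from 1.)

Swap R1 and R2.
  [ 12  0  12  -9 ]
  [  0  1   2   0 ]
  [ -3  0  -3   2 ]
  [  3  0   3  -2 ]
Multiply R1 by 1/12.
  [  1  0   1  -3/4 ]
  [  0  1   2     0 ]
  [ -3  0  -3     2 ]
  [  3  0   3    -2 ]
Add 3 times R1 to R3.
  [ 1  0  1  -3/4 ]
  [ 0  1  2     0 ]
  [ 0  0  0  -1/4 ]
  [ 3  0  3    -2 ]
Subtract 3 times R1 from R4.
  [ 1  0  1  -3/4 ]
  [ 0  1  2     0 ]
  [ 0  0  0  -1/4 ]
  [ 0  0  0   1/4 ]
Multiply R3 by -4.
  [ 1  0  1  -3/4 ]
  [ 0  1  2     0 ]
  [ 0  0  0     1 ]
  [ 0  0  0   1/4 ]
Subtract 1/4 times R3 from R4.
  [ 1  0  1  -3/4 ]
  [ 0  1  2     0 ]
  [ 0  0  0     1 ]
  [ 0  0  0     0 ]
Add 3/4 times R3 to R1.
  [ 1  0  1  0 ]
  [ 0  1  2  0 ]
  [ 0  0  0  1 ]
  [ 0  0  0  0 ]

2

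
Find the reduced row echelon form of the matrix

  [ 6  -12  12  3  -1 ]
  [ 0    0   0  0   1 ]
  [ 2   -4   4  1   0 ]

[[1, -2, 2, 1/2, 0], [0, 0, 0, 0, 1], [0, 0, 0, 0, 0]]

Multiply R1 by 1/6.
  [ 1  -2  2  1/2  -1/6 ]
  [ 0   0  0    0     1 ]
  [ 2  -4  4    1     0 ]
Subtract 2 times R1 from R3.
  [ 1  -2  2  1/2  -1/6 ]
  [ 0   0  0    0     1 ]
  [ 0   0  0    0   1/3 ]
Subtract 1/3 times R2 from R3.
  [ 1  -2  2  1/2  -1/6 ]
  [ 0   0  0    0     1 ]
  [ 0   0  0    0     0 ]
Add 1/6 times R2 to R1.
  [ 1  -2  2  1/2  0 ]
  [ 0   0  0    0  1 ]
  [ 0   0  0    0  0 ]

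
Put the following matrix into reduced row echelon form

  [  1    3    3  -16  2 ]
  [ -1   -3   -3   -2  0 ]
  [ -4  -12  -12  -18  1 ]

R2 -> R2 + R1
R3 -> R3 + 4·R1
R2 -> -1/18·R2
R3 -> R3 + 82·R2
R3 -> -9·R3
R2 -> R2 + 1/9·R3
R1 -> R1 − 2·R3
R1 -> R1 + 16·R2

[[1, 3, 3, 0, 0], [0, 0, 0, 1, 0], [0, 0, 0, 0, 1]]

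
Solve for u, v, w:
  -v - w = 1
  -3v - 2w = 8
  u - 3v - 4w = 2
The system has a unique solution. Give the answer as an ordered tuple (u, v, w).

(4, -6, 5)

Form the augmented matrix and row-reduce:
  [ 0  -1  -1  |  1 ]
  [ 0  -3  -2  |  8 ]
  [ 1  -3  -4  |  2 ]
Swap R1 and R3.
Multiply R2 by -1/3.
Add R2 to R3.
Multiply R3 by -3.
Subtract 2/3 times R3 from R2.
Add 4 times R3 to R1.
Add 3 times R2 to R1.
Reading off the last column: u = 4, v = -6, w = 5.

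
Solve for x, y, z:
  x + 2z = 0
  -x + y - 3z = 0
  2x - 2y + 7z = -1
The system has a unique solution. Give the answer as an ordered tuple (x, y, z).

Form the augmented matrix and row-reduce:
  [  1   0   2  |   0 ]
  [ -1   1  -3  |   0 ]
  [  2  -2   7  |  -1 ]
R2 -> R2 + R1
  [ 1   0   2  |   0 ]
  [ 0   1  -1  |   0 ]
  [ 2  -2   7  |  -1 ]
R3 -> R3 − 2·R1
  [ 1   0   2  |   0 ]
  [ 0   1  -1  |   0 ]
  [ 0  -2   3  |  -1 ]
R3 -> R3 + 2·R2
  [ 1  0   2  |   0 ]
  [ 0  1  -1  |   0 ]
  [ 0  0   1  |  -1 ]
R2 -> R2 + R3
  [ 1  0  2  |   0 ]
  [ 0  1  0  |  -1 ]
  [ 0  0  1  |  -1 ]
R1 -> R1 − 2·R3
  [ 1  0  0  |   2 ]
  [ 0  1  0  |  -1 ]
  [ 0  0  1  |  -1 ]
Reading off the last column: x = 2, y = -1, z = -1.

(2, -1, -1)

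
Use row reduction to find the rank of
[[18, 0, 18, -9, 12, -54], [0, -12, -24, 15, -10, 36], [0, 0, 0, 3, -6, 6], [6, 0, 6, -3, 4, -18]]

rank = 3

Multiply r1 by 1/18.
  [ 1    0    1  -1/2  2/3   -3 ]
  [ 0  -12  -24    15  -10   36 ]
  [ 0    0    0     3   -6    6 ]
  [ 6    0    6    -3    4  -18 ]
Subtract 6 times r1 from r4.
  [ 1    0    1  -1/2  2/3  -3 ]
  [ 0  -12  -24    15  -10  36 ]
  [ 0    0    0     3   -6   6 ]
  [ 0    0    0     0    0   0 ]
Multiply r2 by -1/12.
  [ 1  0  1  -1/2  2/3  -3 ]
  [ 0  1  2  -5/4  5/6  -3 ]
  [ 0  0  0     3   -6   6 ]
  [ 0  0  0     0    0   0 ]
Multiply r3 by 1/3.
  [ 1  0  1  -1/2  2/3  -3 ]
  [ 0  1  2  -5/4  5/6  -3 ]
  [ 0  0  0     1   -2   2 ]
  [ 0  0  0     0    0   0 ]
Add 5/4 times r3 to r2.
  [ 1  0  1  -1/2   2/3    -3 ]
  [ 0  1  2     0  -5/3  -1/2 ]
  [ 0  0  0     1    -2     2 ]
  [ 0  0  0     0     0     0 ]
Add 1/2 times r3 to r1.
  [ 1  0  1  0  -1/3    -2 ]
  [ 0  1  2  0  -5/3  -1/2 ]
  [ 0  0  0  1    -2     2 ]
  [ 0  0  0  0     0     0 ]
The reduced form has 3 nonzero rows.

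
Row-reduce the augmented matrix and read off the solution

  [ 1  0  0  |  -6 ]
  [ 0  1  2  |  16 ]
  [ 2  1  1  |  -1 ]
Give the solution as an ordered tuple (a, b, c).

(-6, 6, 5)

Subtract 2 times R1 from R3.
  [ 1  0  0  |  -6 ]
  [ 0  1  2  |  16 ]
  [ 0  1  1  |  11 ]
Subtract R2 from R3.
  [ 1  0   0  |  -6 ]
  [ 0  1   2  |  16 ]
  [ 0  0  -1  |  -5 ]
Multiply R3 by -1.
  [ 1  0  0  |  -6 ]
  [ 0  1  2  |  16 ]
  [ 0  0  1  |   5 ]
Subtract 2 times R3 from R2.
  [ 1  0  0  |  -6 ]
  [ 0  1  0  |   6 ]
  [ 0  0  1  |   5 ]
Reading off the last column: a = -6, b = 6, c = 5.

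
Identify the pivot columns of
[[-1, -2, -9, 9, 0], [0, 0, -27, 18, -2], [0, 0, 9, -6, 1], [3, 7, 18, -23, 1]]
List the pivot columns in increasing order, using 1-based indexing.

1, 2, 3, 5

R1 -> -1·R1
  [ 1  2    9   -9   0 ]
  [ 0  0  -27   18  -2 ]
  [ 0  0    9   -6   1 ]
  [ 3  7   18  -23   1 ]
R4 -> R4 − 3·R1
  [ 1  2    9  -9   0 ]
  [ 0  0  -27  18  -2 ]
  [ 0  0    9  -6   1 ]
  [ 0  1   -9   4   1 ]
R2 ↔ R4
  [ 1  2    9  -9   0 ]
  [ 0  1   -9   4   1 ]
  [ 0  0    9  -6   1 ]
  [ 0  0  -27  18  -2 ]
R3 -> 1/9·R3
  [ 1  2    9    -9    0 ]
  [ 0  1   -9     4    1 ]
  [ 0  0    1  -2/3  1/9 ]
  [ 0  0  -27    18   -2 ]
R4 -> R4 + 27·R3
  [ 1  2   9    -9    0 ]
  [ 0  1  -9     4    1 ]
  [ 0  0   1  -2/3  1/9 ]
  [ 0  0   0     0    1 ]
R3 -> R3 − 1/9·R4
  [ 1  2   9    -9  0 ]
  [ 0  1  -9     4  1 ]
  [ 0  0   1  -2/3  0 ]
  [ 0  0   0     0  1 ]
R2 -> R2 − R4
  [ 1  2   9    -9  0 ]
  [ 0  1  -9     4  0 ]
  [ 0  0   1  -2/3  0 ]
  [ 0  0   0     0  1 ]
R2 -> R2 + 9·R3
  [ 1  2  9    -9  0 ]
  [ 0  1  0    -2  0 ]
  [ 0  0  1  -2/3  0 ]
  [ 0  0  0     0  1 ]
R1 -> R1 − 9·R3
  [ 1  2  0    -3  0 ]
  [ 0  1  0    -2  0 ]
  [ 0  0  1  -2/3  0 ]
  [ 0  0  0     0  1 ]
R1 -> R1 − 2·R2
  [ 1  0  0     1  0 ]
  [ 0  1  0    -2  0 ]
  [ 0  0  1  -2/3  0 ]
  [ 0  0  0     0  1 ]
Pivot columns are the columns containing a leading 1.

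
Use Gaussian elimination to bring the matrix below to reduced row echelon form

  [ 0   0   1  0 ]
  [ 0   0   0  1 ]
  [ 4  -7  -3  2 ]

R1 <-> R3
  [ 4  -7  -3  2 ]
  [ 0   0   0  1 ]
  [ 0   0   1  0 ]
R1 -> 1/4·R1
  [ 1  -7/4  -3/4  1/2 ]
  [ 0     0     0    1 ]
  [ 0     0     1    0 ]
R2 <-> R3
  [ 1  -7/4  -3/4  1/2 ]
  [ 0     0     1    0 ]
  [ 0     0     0    1 ]
R1 -> R1 − 1/2·R3
  [ 1  -7/4  -3/4  0 ]
  [ 0     0     1  0 ]
  [ 0     0     0  1 ]
R1 -> R1 + 3/4·R2
  [ 1  -7/4  0  0 ]
  [ 0     0  1  0 ]
  [ 0     0  0  1 ]

[[1, -7/4, 0, 0], [0, 0, 1, 0], [0, 0, 0, 1]]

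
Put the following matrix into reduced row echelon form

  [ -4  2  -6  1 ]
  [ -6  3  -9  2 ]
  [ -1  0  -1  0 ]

[[1, 0, 1, 0], [0, 1, -1, 0], [0, 0, 0, 1]]

R1 := -1/4·R1
  [  1  -1/2  3/2  -1/4 ]
  [ -6     3   -9     2 ]
  [ -1     0   -1     0 ]
R2 := R2 + 6·R1
  [  1  -1/2  3/2  -1/4 ]
  [  0     0    0   1/2 ]
  [ -1     0   -1     0 ]
R3 := R3 + R1
  [ 1  -1/2  3/2  -1/4 ]
  [ 0     0    0   1/2 ]
  [ 0  -1/2  1/2  -1/4 ]
R2 ↔ R3
  [ 1  -1/2  3/2  -1/4 ]
  [ 0  -1/2  1/2  -1/4 ]
  [ 0     0    0   1/2 ]
R2 := -2·R2
  [ 1  -1/2  3/2  -1/4 ]
  [ 0     1   -1   1/2 ]
  [ 0     0    0   1/2 ]
R3 := 2·R3
  [ 1  -1/2  3/2  -1/4 ]
  [ 0     1   -1   1/2 ]
  [ 0     0    0     1 ]
R2 := R2 − 1/2·R3
  [ 1  -1/2  3/2  -1/4 ]
  [ 0     1   -1     0 ]
  [ 0     0    0     1 ]
R1 := R1 + 1/4·R3
  [ 1  -1/2  3/2  0 ]
  [ 0     1   -1  0 ]
  [ 0     0    0  1 ]
R1 := R1 + 1/2·R2
  [ 1  0   1  0 ]
  [ 0  1  -1  0 ]
  [ 0  0   0  1 ]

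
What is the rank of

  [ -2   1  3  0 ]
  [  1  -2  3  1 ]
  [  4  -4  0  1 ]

rank = 3

Multiply R1 by -1/2.
  [ 1  -1/2  -3/2  0 ]
  [ 1    -2     3  1 ]
  [ 4    -4     0  1 ]
Subtract R1 from R2.
  [ 1  -1/2  -3/2  0 ]
  [ 0  -3/2   9/2  1 ]
  [ 4    -4     0  1 ]
Subtract 4 times R1 from R3.
  [ 1  -1/2  -3/2  0 ]
  [ 0  -3/2   9/2  1 ]
  [ 0    -2     6  1 ]
Multiply R2 by -2/3.
  [ 1  -1/2  -3/2     0 ]
  [ 0     1    -3  -2/3 ]
  [ 0    -2     6     1 ]
Add 2 times R2 to R3.
  [ 1  -1/2  -3/2     0 ]
  [ 0     1    -3  -2/3 ]
  [ 0     0     0  -1/3 ]
Multiply R3 by -3.
  [ 1  -1/2  -3/2     0 ]
  [ 0     1    -3  -2/3 ]
  [ 0     0     0     1 ]
Add 2/3 times R3 to R2.
  [ 1  -1/2  -3/2  0 ]
  [ 0     1    -3  0 ]
  [ 0     0     0  1 ]
Add 1/2 times R2 to R1.
  [ 1  0  -3  0 ]
  [ 0  1  -3  0 ]
  [ 0  0   0  1 ]
The reduced form has 3 nonzero rows.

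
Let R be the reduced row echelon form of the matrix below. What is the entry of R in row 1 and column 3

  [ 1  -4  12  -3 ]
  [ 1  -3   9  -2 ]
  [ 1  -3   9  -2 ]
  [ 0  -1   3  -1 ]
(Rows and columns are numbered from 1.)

0

Subtract ρ1 from ρ2.
  [ 1  -4  12  -3 ]
  [ 0   1  -3   1 ]
  [ 1  -3   9  -2 ]
  [ 0  -1   3  -1 ]
Subtract ρ1 from ρ3.
  [ 1  -4  12  -3 ]
  [ 0   1  -3   1 ]
  [ 0   1  -3   1 ]
  [ 0  -1   3  -1 ]
Subtract ρ2 from ρ3.
  [ 1  -4  12  -3 ]
  [ 0   1  -3   1 ]
  [ 0   0   0   0 ]
  [ 0  -1   3  -1 ]
Add ρ2 to ρ4.
  [ 1  -4  12  -3 ]
  [ 0   1  -3   1 ]
  [ 0   0   0   0 ]
  [ 0   0   0   0 ]
Add 4 times ρ2 to ρ1.
  [ 1  0   0  1 ]
  [ 0  1  -3  1 ]
  [ 0  0   0  0 ]
  [ 0  0   0  0 ]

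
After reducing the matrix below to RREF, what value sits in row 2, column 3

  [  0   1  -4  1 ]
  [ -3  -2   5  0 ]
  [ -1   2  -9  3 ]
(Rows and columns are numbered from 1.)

-4

R1 <=> R2
  [ -3  -2   5  0 ]
  [  0   1  -4  1 ]
  [ -1   2  -9  3 ]
R1 -> -1/3·R1
  [  1  2/3  -5/3  0 ]
  [  0    1    -4  1 ]
  [ -1    2    -9  3 ]
R3 -> R3 + R1
  [ 1  2/3   -5/3  0 ]
  [ 0    1     -4  1 ]
  [ 0  8/3  -32/3  3 ]
R3 -> R3 − 8/3·R2
  [ 1  2/3  -5/3    0 ]
  [ 0    1    -4    1 ]
  [ 0    0     0  1/3 ]
R3 -> 3·R3
  [ 1  2/3  -5/3  0 ]
  [ 0    1    -4  1 ]
  [ 0    0     0  1 ]
R2 -> R2 − R3
  [ 1  2/3  -5/3  0 ]
  [ 0    1    -4  0 ]
  [ 0    0     0  1 ]
R1 -> R1 − 2/3·R2
  [ 1  0   1  0 ]
  [ 0  1  -4  0 ]
  [ 0  0   0  1 ]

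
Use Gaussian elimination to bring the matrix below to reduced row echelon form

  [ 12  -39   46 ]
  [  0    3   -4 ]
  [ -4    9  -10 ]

Multiply ρ1 by 1/12.
  [  1  -13/4  23/6 ]
  [  0      3    -4 ]
  [ -4      9   -10 ]
Add 4 times ρ1 to ρ3.
  [ 1  -13/4  23/6 ]
  [ 0      3    -4 ]
  [ 0     -4  16/3 ]
Multiply ρ2 by 1/3.
  [ 1  -13/4  23/6 ]
  [ 0      1  -4/3 ]
  [ 0     -4  16/3 ]
Add 4 times ρ2 to ρ3.
  [ 1  -13/4  23/6 ]
  [ 0      1  -4/3 ]
  [ 0      0     0 ]
Add 13/4 times ρ2 to ρ1.
  [ 1  0  -1/2 ]
  [ 0  1  -4/3 ]
  [ 0  0     0 ]

[[1, 0, -1/2], [0, 1, -4/3], [0, 0, 0]]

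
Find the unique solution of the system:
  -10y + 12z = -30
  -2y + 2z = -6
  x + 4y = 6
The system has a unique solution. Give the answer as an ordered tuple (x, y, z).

Form the augmented matrix and row-reduce:
  [ 0  -10  12  |  -30 ]
  [ 0   -2   2  |   -6 ]
  [ 1    4   0  |    6 ]
Swap r1 and r3.
  [ 1    4   0  |    6 ]
  [ 0   -2   2  |   -6 ]
  [ 0  -10  12  |  -30 ]
Multiply r2 by -1/2.
  [ 1    4   0  |    6 ]
  [ 0    1  -1  |    3 ]
  [ 0  -10  12  |  -30 ]
Add 10 times r2 to r3.
  [ 1  4   0  |  6 ]
  [ 0  1  -1  |  3 ]
  [ 0  0   2  |  0 ]
Multiply r3 by 1/2.
  [ 1  4   0  |  6 ]
  [ 0  1  -1  |  3 ]
  [ 0  0   1  |  0 ]
Add r3 to r2.
  [ 1  4  0  |  6 ]
  [ 0  1  0  |  3 ]
  [ 0  0  1  |  0 ]
Subtract 4 times r2 from r1.
  [ 1  0  0  |  -6 ]
  [ 0  1  0  |   3 ]
  [ 0  0  1  |   0 ]
Reading off the last column: x = -6, y = 3, z = 0.

(-6, 3, 0)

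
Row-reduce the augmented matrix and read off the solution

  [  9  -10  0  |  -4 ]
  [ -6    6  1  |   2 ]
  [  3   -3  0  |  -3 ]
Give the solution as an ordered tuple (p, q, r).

ρ1 → 1/9·ρ1
  [  1  -10/9  0  |  -4/9 ]
  [ -6      6  1  |     2 ]
  [  3     -3  0  |    -3 ]
ρ2 → ρ2 + 6·ρ1
  [ 1  -10/9  0  |  -4/9 ]
  [ 0   -2/3  1  |  -2/3 ]
  [ 3     -3  0  |    -3 ]
ρ3 → ρ3 − 3·ρ1
  [ 1  -10/9  0  |  -4/9 ]
  [ 0   -2/3  1  |  -2/3 ]
  [ 0    1/3  0  |  -5/3 ]
ρ2 → -3/2·ρ2
  [ 1  -10/9     0  |  -4/9 ]
  [ 0      1  -3/2  |     1 ]
  [ 0    1/3     0  |  -5/3 ]
ρ3 → ρ3 − 1/3·ρ2
  [ 1  -10/9     0  |  -4/9 ]
  [ 0      1  -3/2  |     1 ]
  [ 0      0   1/2  |    -2 ]
ρ3 → 2·ρ3
  [ 1  -10/9     0  |  -4/9 ]
  [ 0      1  -3/2  |     1 ]
  [ 0      0     1  |    -4 ]
ρ2 → ρ2 + 3/2·ρ3
  [ 1  -10/9  0  |  -4/9 ]
  [ 0      1  0  |    -5 ]
  [ 0      0  1  |    -4 ]
ρ1 → ρ1 + 10/9·ρ2
  [ 1  0  0  |  -6 ]
  [ 0  1  0  |  -5 ]
  [ 0  0  1  |  -4 ]
Reading off the last column: p = -6, q = -5, r = -4.

(-6, -5, -4)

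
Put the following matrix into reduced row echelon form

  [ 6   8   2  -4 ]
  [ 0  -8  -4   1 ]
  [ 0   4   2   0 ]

ρ1 := 1/6·ρ1
  [ 1  4/3  1/3  -2/3 ]
  [ 0   -8   -4     1 ]
  [ 0    4    2     0 ]
ρ2 := -1/8·ρ2
  [ 1  4/3  1/3  -2/3 ]
  [ 0    1  1/2  -1/8 ]
  [ 0    4    2     0 ]
ρ3 := ρ3 − 4·ρ2
  [ 1  4/3  1/3  -2/3 ]
  [ 0    1  1/2  -1/8 ]
  [ 0    0    0   1/2 ]
ρ3 := 2·ρ3
  [ 1  4/3  1/3  -2/3 ]
  [ 0    1  1/2  -1/8 ]
  [ 0    0    0     1 ]
ρ2 := ρ2 + 1/8·ρ3
  [ 1  4/3  1/3  -2/3 ]
  [ 0    1  1/2     0 ]
  [ 0    0    0     1 ]
ρ1 := ρ1 + 2/3·ρ3
  [ 1  4/3  1/3  0 ]
  [ 0    1  1/2  0 ]
  [ 0    0    0  1 ]
ρ1 := ρ1 − 4/3·ρ2
  [ 1  0  -1/3  0 ]
  [ 0  1   1/2  0 ]
  [ 0  0     0  1 ]

[[1, 0, -1/3, 0], [0, 1, 1/2, 0], [0, 0, 0, 1]]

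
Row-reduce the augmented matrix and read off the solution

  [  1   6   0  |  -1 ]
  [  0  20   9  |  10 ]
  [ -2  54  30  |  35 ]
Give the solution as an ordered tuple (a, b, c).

(-4, 1/2, 0)

ρ3 := ρ3 + 2·ρ1
  [ 1   6   0  |  -1 ]
  [ 0  20   9  |  10 ]
  [ 0  66  30  |  33 ]
ρ2 := 1/20·ρ2
  [ 1   6     0  |   -1 ]
  [ 0   1  9/20  |  1/2 ]
  [ 0  66    30  |   33 ]
ρ3 := ρ3 − 66·ρ2
  [ 1  6     0  |   -1 ]
  [ 0  1  9/20  |  1/2 ]
  [ 0  0  3/10  |    0 ]
ρ3 := 10/3·ρ3
  [ 1  6     0  |   -1 ]
  [ 0  1  9/20  |  1/2 ]
  [ 0  0     1  |    0 ]
ρ2 := ρ2 − 9/20·ρ3
  [ 1  6  0  |   -1 ]
  [ 0  1  0  |  1/2 ]
  [ 0  0  1  |    0 ]
ρ1 := ρ1 − 6·ρ2
  [ 1  0  0  |   -4 ]
  [ 0  1  0  |  1/2 ]
  [ 0  0  1  |    0 ]
Reading off the last column: a = -4, b = 1/2, c = 0.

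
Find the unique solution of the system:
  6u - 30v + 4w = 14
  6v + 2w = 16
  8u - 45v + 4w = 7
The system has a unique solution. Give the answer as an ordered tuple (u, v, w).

(4, 1, 5)

Form the augmented matrix and row-reduce:
  [ 6  -30  4  |  14 ]
  [ 0    6  2  |  16 ]
  [ 8  -45  4  |   7 ]
Multiply R1 by 1/6.
  [ 1   -5  2/3  |  7/3 ]
  [ 0    6    2  |   16 ]
  [ 8  -45    4  |    7 ]
Subtract 8 times R1 from R3.
  [ 1  -5   2/3  |    7/3 ]
  [ 0   6     2  |     16 ]
  [ 0  -5  -4/3  |  -35/3 ]
Multiply R2 by 1/6.
  [ 1  -5   2/3  |    7/3 ]
  [ 0   1   1/3  |    8/3 ]
  [ 0  -5  -4/3  |  -35/3 ]
Add 5 times R2 to R3.
  [ 1  -5  2/3  |  7/3 ]
  [ 0   1  1/3  |  8/3 ]
  [ 0   0  1/3  |  5/3 ]
Multiply R3 by 3.
  [ 1  -5  2/3  |  7/3 ]
  [ 0   1  1/3  |  8/3 ]
  [ 0   0    1  |    5 ]
Subtract 1/3 times R3 from R2.
  [ 1  -5  2/3  |  7/3 ]
  [ 0   1    0  |    1 ]
  [ 0   0    1  |    5 ]
Subtract 2/3 times R3 from R1.
  [ 1  -5  0  |  -1 ]
  [ 0   1  0  |   1 ]
  [ 0   0  1  |   5 ]
Add 5 times R2 to R1.
  [ 1  0  0  |  4 ]
  [ 0  1  0  |  1 ]
  [ 0  0  1  |  5 ]
Reading off the last column: u = 4, v = 1, w = 5.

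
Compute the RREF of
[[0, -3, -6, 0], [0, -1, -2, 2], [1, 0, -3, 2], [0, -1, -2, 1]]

r1 ↔ r3
  [ 1   0  -3  2 ]
  [ 0  -1  -2  2 ]
  [ 0  -3  -6  0 ]
  [ 0  -1  -2  1 ]
r2 -> -1·r2
  [ 1   0  -3   2 ]
  [ 0   1   2  -2 ]
  [ 0  -3  -6   0 ]
  [ 0  -1  -2   1 ]
r3 -> r3 + 3·r2
  [ 1   0  -3   2 ]
  [ 0   1   2  -2 ]
  [ 0   0   0  -6 ]
  [ 0  -1  -2   1 ]
r4 -> r4 + r2
  [ 1  0  -3   2 ]
  [ 0  1   2  -2 ]
  [ 0  0   0  -6 ]
  [ 0  0   0  -1 ]
r3 -> -1/6·r3
  [ 1  0  -3   2 ]
  [ 0  1   2  -2 ]
  [ 0  0   0   1 ]
  [ 0  0   0  -1 ]
r4 -> r4 + r3
  [ 1  0  -3   2 ]
  [ 0  1   2  -2 ]
  [ 0  0   0   1 ]
  [ 0  0   0   0 ]
r2 -> r2 + 2·r3
  [ 1  0  -3  2 ]
  [ 0  1   2  0 ]
  [ 0  0   0  1 ]
  [ 0  0   0  0 ]
r1 -> r1 − 2·r3
  [ 1  0  -3  0 ]
  [ 0  1   2  0 ]
  [ 0  0   0  1 ]
  [ 0  0   0  0 ]

[[1, 0, -3, 0], [0, 1, 2, 0], [0, 0, 0, 1], [0, 0, 0, 0]]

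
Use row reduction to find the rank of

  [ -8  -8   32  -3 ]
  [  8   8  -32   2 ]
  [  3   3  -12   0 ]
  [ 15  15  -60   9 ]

rank = 2

R1 -> -1/8·R1
  [  1   1   -4  3/8 ]
  [  8   8  -32    2 ]
  [  3   3  -12    0 ]
  [ 15  15  -60    9 ]
R2 -> R2 − 8·R1
  [  1   1   -4  3/8 ]
  [  0   0    0   -1 ]
  [  3   3  -12    0 ]
  [ 15  15  -60    9 ]
R3 -> R3 − 3·R1
  [  1   1   -4   3/8 ]
  [  0   0    0    -1 ]
  [  0   0    0  -9/8 ]
  [ 15  15  -60     9 ]
R4 -> R4 − 15·R1
  [ 1  1  -4   3/8 ]
  [ 0  0   0    -1 ]
  [ 0  0   0  -9/8 ]
  [ 0  0   0  27/8 ]
R2 -> -1·R2
  [ 1  1  -4   3/8 ]
  [ 0  0   0     1 ]
  [ 0  0   0  -9/8 ]
  [ 0  0   0  27/8 ]
R3 -> R3 + 9/8·R2
  [ 1  1  -4   3/8 ]
  [ 0  0   0     1 ]
  [ 0  0   0     0 ]
  [ 0  0   0  27/8 ]
R4 -> R4 − 27/8·R2
  [ 1  1  -4  3/8 ]
  [ 0  0   0    1 ]
  [ 0  0   0    0 ]
  [ 0  0   0    0 ]
R1 -> R1 − 3/8·R2
  [ 1  1  -4  0 ]
  [ 0  0   0  1 ]
  [ 0  0   0  0 ]
  [ 0  0   0  0 ]
The reduced form has 2 nonzero rows.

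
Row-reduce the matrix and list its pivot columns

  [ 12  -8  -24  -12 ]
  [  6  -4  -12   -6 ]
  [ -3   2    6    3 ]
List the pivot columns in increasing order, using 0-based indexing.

R1 ← 1/12·R1
  [  1  -2/3   -2  -1 ]
  [  6    -4  -12  -6 ]
  [ -3     2    6   3 ]
R2 ← R2 − 6·R1
  [  1  -2/3  -2  -1 ]
  [  0     0   0   0 ]
  [ -3     2   6   3 ]
R3 ← R3 + 3·R1
  [ 1  -2/3  -2  -1 ]
  [ 0     0   0   0 ]
  [ 0     0   0   0 ]
Pivot columns are the columns containing a leading 1.

0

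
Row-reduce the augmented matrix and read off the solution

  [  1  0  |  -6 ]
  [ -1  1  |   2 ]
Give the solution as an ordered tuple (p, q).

ρ2 -> ρ2 + ρ1
  [ 1  0  |  -6 ]
  [ 0  1  |  -4 ]
Reading off the last column: p = -6, q = -4.

(-6, -4)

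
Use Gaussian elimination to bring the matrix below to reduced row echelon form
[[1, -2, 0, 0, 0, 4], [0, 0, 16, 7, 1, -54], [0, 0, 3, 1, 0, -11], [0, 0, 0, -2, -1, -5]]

Multiply ρ2 by 1/16.
  [ 1  -2  0     0     0      4 ]
  [ 0   0  1  7/16  1/16  -27/8 ]
  [ 0   0  3     1     0    -11 ]
  [ 0   0  0    -2    -1     -5 ]
Subtract 3 times ρ2 from ρ3.
  [ 1  -2  0      0      0      4 ]
  [ 0   0  1   7/16   1/16  -27/8 ]
  [ 0   0  0  -5/16  -3/16   -7/8 ]
  [ 0   0  0     -2     -1     -5 ]
Multiply ρ3 by -16/5.
  [ 1  -2  0     0     0      4 ]
  [ 0   0  1  7/16  1/16  -27/8 ]
  [ 0   0  0     1   3/5   14/5 ]
  [ 0   0  0    -2    -1     -5 ]
Add 2 times ρ3 to ρ4.
  [ 1  -2  0     0     0      4 ]
  [ 0   0  1  7/16  1/16  -27/8 ]
  [ 0   0  0     1   3/5   14/5 ]
  [ 0   0  0     0   1/5    3/5 ]
Multiply ρ4 by 5.
  [ 1  -2  0     0     0      4 ]
  [ 0   0  1  7/16  1/16  -27/8 ]
  [ 0   0  0     1   3/5   14/5 ]
  [ 0   0  0     0     1      3 ]
Subtract 3/5 times ρ4 from ρ3.
  [ 1  -2  0     0     0      4 ]
  [ 0   0  1  7/16  1/16  -27/8 ]
  [ 0   0  0     1     0      1 ]
  [ 0   0  0     0     1      3 ]
Subtract 1/16 times ρ4 from ρ2.
  [ 1  -2  0     0  0       4 ]
  [ 0   0  1  7/16  0  -57/16 ]
  [ 0   0  0     1  0       1 ]
  [ 0   0  0     0  1       3 ]
Subtract 7/16 times ρ3 from ρ2.
  [ 1  -2  0  0  0   4 ]
  [ 0   0  1  0  0  -4 ]
  [ 0   0  0  1  0   1 ]
  [ 0   0  0  0  1   3 ]

[[1, -2, 0, 0, 0, 4], [0, 0, 1, 0, 0, -4], [0, 0, 0, 1, 0, 1], [0, 0, 0, 0, 1, 3]]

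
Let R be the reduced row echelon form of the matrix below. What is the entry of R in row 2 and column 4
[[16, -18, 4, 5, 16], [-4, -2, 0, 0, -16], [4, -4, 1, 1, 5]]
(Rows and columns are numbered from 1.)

-1/2

R1 → 1/16·R1
  [  1  -9/8  1/4  5/16    1 ]
  [ -4    -2    0     0  -16 ]
  [  4    -4    1     1    5 ]
R2 → R2 + 4·R1
  [ 1   -9/8  1/4  5/16    1 ]
  [ 0  -13/2    1   5/4  -12 ]
  [ 4     -4    1     1    5 ]
R3 → R3 − 4·R1
  [ 1   -9/8  1/4  5/16    1 ]
  [ 0  -13/2    1   5/4  -12 ]
  [ 0    1/2    0  -1/4    1 ]
R2 → -2/13·R2
  [ 1  -9/8    1/4   5/16      1 ]
  [ 0     1  -2/13  -5/26  24/13 ]
  [ 0   1/2      0   -1/4      1 ]
R3 → R3 − 1/2·R2
  [ 1  -9/8    1/4   5/16      1 ]
  [ 0     1  -2/13  -5/26  24/13 ]
  [ 0     0   1/13  -2/13   1/13 ]
R3 → 13·R3
  [ 1  -9/8    1/4   5/16      1 ]
  [ 0     1  -2/13  -5/26  24/13 ]
  [ 0     0      1     -2      1 ]
R2 → R2 + 2/13·R3
  [ 1  -9/8  1/4  5/16  1 ]
  [ 0     1    0  -1/2  2 ]
  [ 0     0    1    -2  1 ]
R1 → R1 − 1/4·R3
  [ 1  -9/8  0  13/16  3/4 ]
  [ 0     1  0   -1/2    2 ]
  [ 0     0  1     -2    1 ]
R1 → R1 + 9/8·R2
  [ 1  0  0   1/4  3 ]
  [ 0  1  0  -1/2  2 ]
  [ 0  0  1    -2  1 ]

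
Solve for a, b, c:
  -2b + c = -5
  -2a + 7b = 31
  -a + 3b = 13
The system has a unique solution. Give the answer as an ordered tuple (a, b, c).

(2, 5, 5)

Form the augmented matrix and row-reduce:
  [  0  -2  1  |  -5 ]
  [ -2   7  0  |  31 ]
  [ -1   3  0  |  13 ]
R1 <-> R2
  [ -2   7  0  |  31 ]
  [  0  -2  1  |  -5 ]
  [ -1   3  0  |  13 ]
R1 ← -1/2·R1
  [  1  -7/2  0  |  -31/2 ]
  [  0    -2  1  |     -5 ]
  [ -1     3  0  |     13 ]
R3 ← R3 + R1
  [ 1  -7/2  0  |  -31/2 ]
  [ 0    -2  1  |     -5 ]
  [ 0  -1/2  0  |   -5/2 ]
R2 ← -1/2·R2
  [ 1  -7/2     0  |  -31/2 ]
  [ 0     1  -1/2  |    5/2 ]
  [ 0  -1/2     0  |   -5/2 ]
R3 ← R3 + 1/2·R2
  [ 1  -7/2     0  |  -31/2 ]
  [ 0     1  -1/2  |    5/2 ]
  [ 0     0  -1/4  |   -5/4 ]
R3 ← -4·R3
  [ 1  -7/2     0  |  -31/2 ]
  [ 0     1  -1/2  |    5/2 ]
  [ 0     0     1  |      5 ]
R2 ← R2 + 1/2·R3
  [ 1  -7/2  0  |  -31/2 ]
  [ 0     1  0  |      5 ]
  [ 0     0  1  |      5 ]
R1 ← R1 + 7/2·R2
  [ 1  0  0  |  2 ]
  [ 0  1  0  |  5 ]
  [ 0  0  1  |  5 ]
Reading off the last column: a = 2, b = 5, c = 5.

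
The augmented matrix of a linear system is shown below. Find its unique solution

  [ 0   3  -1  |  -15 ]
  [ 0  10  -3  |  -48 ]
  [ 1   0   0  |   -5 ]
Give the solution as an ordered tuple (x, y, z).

ρ1 ↔ ρ3
  [ 1   0   0  |   -5 ]
  [ 0  10  -3  |  -48 ]
  [ 0   3  -1  |  -15 ]
ρ2 ← 1/10·ρ2
  [ 1  0      0  |     -5 ]
  [ 0  1  -3/10  |  -24/5 ]
  [ 0  3     -1  |    -15 ]
ρ3 ← ρ3 − 3·ρ2
  [ 1  0      0  |     -5 ]
  [ 0  1  -3/10  |  -24/5 ]
  [ 0  0  -1/10  |   -3/5 ]
ρ3 ← -10·ρ3
  [ 1  0      0  |     -5 ]
  [ 0  1  -3/10  |  -24/5 ]
  [ 0  0      1  |      6 ]
ρ2 ← ρ2 + 3/10·ρ3
  [ 1  0  0  |  -5 ]
  [ 0  1  0  |  -3 ]
  [ 0  0  1  |   6 ]
Reading off the last column: x = -5, y = -3, z = 6.

(-5, -3, 6)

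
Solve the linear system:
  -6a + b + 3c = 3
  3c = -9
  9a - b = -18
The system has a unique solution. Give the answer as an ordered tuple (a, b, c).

Form the augmented matrix and row-reduce:
  [ -6   1  3  |    3 ]
  [  0   0  3  |   -9 ]
  [  9  -1  0  |  -18 ]
Multiply R1 by -1/6.
  [ 1  -1/6  -1/2  |  -1/2 ]
  [ 0     0     3  |    -9 ]
  [ 9    -1     0  |   -18 ]
Subtract 9 times R1 from R3.
  [ 1  -1/6  -1/2  |   -1/2 ]
  [ 0     0     3  |     -9 ]
  [ 0   1/2   9/2  |  -27/2 ]
Swap R2 and R3.
  [ 1  -1/6  -1/2  |   -1/2 ]
  [ 0   1/2   9/2  |  -27/2 ]
  [ 0     0     3  |     -9 ]
Multiply R2 by 2.
  [ 1  -1/6  -1/2  |  -1/2 ]
  [ 0     1     9  |   -27 ]
  [ 0     0     3  |    -9 ]
Multiply R3 by 1/3.
  [ 1  -1/6  -1/2  |  -1/2 ]
  [ 0     1     9  |   -27 ]
  [ 0     0     1  |    -3 ]
Subtract 9 times R3 from R2.
  [ 1  -1/6  -1/2  |  -1/2 ]
  [ 0     1     0  |     0 ]
  [ 0     0     1  |    -3 ]
Add 1/2 times R3 to R1.
  [ 1  -1/6  0  |  -2 ]
  [ 0     1  0  |   0 ]
  [ 0     0  1  |  -3 ]
Add 1/6 times R2 to R1.
  [ 1  0  0  |  -2 ]
  [ 0  1  0  |   0 ]
  [ 0  0  1  |  -3 ]
Reading off the last column: a = -2, b = 0, c = -3.

(-2, 0, -3)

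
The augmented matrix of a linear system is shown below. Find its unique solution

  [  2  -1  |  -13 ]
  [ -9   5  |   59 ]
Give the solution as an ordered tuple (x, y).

(-6, 1)

R1 → 1/2·R1
  [  1  -1/2  |  -13/2 ]
  [ -9     5  |     59 ]
R2 → R2 + 9·R1
  [ 1  -1/2  |  -13/2 ]
  [ 0   1/2  |    1/2 ]
R2 → 2·R2
  [ 1  -1/2  |  -13/2 ]
  [ 0     1  |      1 ]
R1 → R1 + 1/2·R2
  [ 1  0  |  -6 ]
  [ 0  1  |   1 ]
Reading off the last column: x = -6, y = 1.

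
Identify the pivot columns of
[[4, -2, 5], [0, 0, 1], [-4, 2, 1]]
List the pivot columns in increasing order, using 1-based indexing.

r1 -> 1/4·r1
  [  1  -1/2  5/4 ]
  [  0     0    1 ]
  [ -4     2    1 ]
r3 -> r3 + 4·r1
  [ 1  -1/2  5/4 ]
  [ 0     0    1 ]
  [ 0     0    6 ]
r3 -> r3 − 6·r2
  [ 1  -1/2  5/4 ]
  [ 0     0    1 ]
  [ 0     0    0 ]
r1 -> r1 − 5/4·r2
  [ 1  -1/2  0 ]
  [ 0     0  1 ]
  [ 0     0  0 ]
Pivot columns are the columns containing a leading 1.

1, 3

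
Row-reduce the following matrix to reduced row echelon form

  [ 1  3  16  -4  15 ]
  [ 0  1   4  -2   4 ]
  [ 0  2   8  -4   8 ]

[[1, 0, 4, 2, 3], [0, 1, 4, -2, 4], [0, 0, 0, 0, 0]]

r3 ← r3 − 2·r2
  [ 1  3  16  -4  15 ]
  [ 0  1   4  -2   4 ]
  [ 0  0   0   0   0 ]
r1 ← r1 − 3·r2
  [ 1  0  4   2  3 ]
  [ 0  1  4  -2  4 ]
  [ 0  0  0   0  0 ]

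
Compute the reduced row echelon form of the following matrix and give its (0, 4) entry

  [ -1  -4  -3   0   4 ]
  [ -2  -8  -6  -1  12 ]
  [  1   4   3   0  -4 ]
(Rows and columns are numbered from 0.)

-4

R1 := -1·R1
R2 := R2 + 2·R1
R3 := R3 − R1
R2 := -1·R2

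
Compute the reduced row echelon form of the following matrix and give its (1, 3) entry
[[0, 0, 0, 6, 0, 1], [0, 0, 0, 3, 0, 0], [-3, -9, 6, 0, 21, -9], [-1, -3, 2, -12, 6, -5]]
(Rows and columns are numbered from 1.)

-2

ρ1 <-> ρ3
  [ -3  -9  6    0  21  -9 ]
  [  0   0  0    3   0   0 ]
  [  0   0  0    6   0   1 ]
  [ -1  -3  2  -12   6  -5 ]
ρ1 → -1/3·ρ1
  [  1   3  -2    0  -7   3 ]
  [  0   0   0    3   0   0 ]
  [  0   0   0    6   0   1 ]
  [ -1  -3   2  -12   6  -5 ]
ρ4 → ρ4 + ρ1
  [ 1  3  -2    0  -7   3 ]
  [ 0  0   0    3   0   0 ]
  [ 0  0   0    6   0   1 ]
  [ 0  0   0  -12  -1  -2 ]
ρ2 → 1/3·ρ2
  [ 1  3  -2    0  -7   3 ]
  [ 0  0   0    1   0   0 ]
  [ 0  0   0    6   0   1 ]
  [ 0  0   0  -12  -1  -2 ]
ρ3 → ρ3 − 6·ρ2
  [ 1  3  -2    0  -7   3 ]
  [ 0  0   0    1   0   0 ]
  [ 0  0   0    0   0   1 ]
  [ 0  0   0  -12  -1  -2 ]
ρ4 → ρ4 + 12·ρ2
  [ 1  3  -2  0  -7   3 ]
  [ 0  0   0  1   0   0 ]
  [ 0  0   0  0   0   1 ]
  [ 0  0   0  0  -1  -2 ]
ρ3 <-> ρ4
  [ 1  3  -2  0  -7   3 ]
  [ 0  0   0  1   0   0 ]
  [ 0  0   0  0  -1  -2 ]
  [ 0  0   0  0   0   1 ]
ρ3 → -1·ρ3
  [ 1  3  -2  0  -7  3 ]
  [ 0  0   0  1   0  0 ]
  [ 0  0   0  0   1  2 ]
  [ 0  0   0  0   0  1 ]
ρ3 → ρ3 − 2·ρ4
  [ 1  3  -2  0  -7  3 ]
  [ 0  0   0  1   0  0 ]
  [ 0  0   0  0   1  0 ]
  [ 0  0   0  0   0  1 ]
ρ1 → ρ1 − 3·ρ4
  [ 1  3  -2  0  -7  0 ]
  [ 0  0   0  1   0  0 ]
  [ 0  0   0  0   1  0 ]
  [ 0  0   0  0   0  1 ]
ρ1 → ρ1 + 7·ρ3
  [ 1  3  -2  0  0  0 ]
  [ 0  0   0  1  0  0 ]
  [ 0  0   0  0  1  0 ]
  [ 0  0   0  0  0  1 ]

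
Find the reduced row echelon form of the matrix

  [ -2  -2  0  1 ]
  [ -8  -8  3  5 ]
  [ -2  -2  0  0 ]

[[1, 1, 0, 0], [0, 0, 1, 0], [0, 0, 0, 1]]

R1 → -1/2·R1
  [  1   1  0  -1/2 ]
  [ -8  -8  3     5 ]
  [ -2  -2  0     0 ]
R2 → R2 + 8·R1
  [  1   1  0  -1/2 ]
  [  0   0  3     1 ]
  [ -2  -2  0     0 ]
R3 → R3 + 2·R1
  [ 1  1  0  -1/2 ]
  [ 0  0  3     1 ]
  [ 0  0  0    -1 ]
R2 → 1/3·R2
  [ 1  1  0  -1/2 ]
  [ 0  0  1   1/3 ]
  [ 0  0  0    -1 ]
R3 → -1·R3
  [ 1  1  0  -1/2 ]
  [ 0  0  1   1/3 ]
  [ 0  0  0     1 ]
R2 → R2 − 1/3·R3
  [ 1  1  0  -1/2 ]
  [ 0  0  1     0 ]
  [ 0  0  0     1 ]
R1 → R1 + 1/2·R3
  [ 1  1  0  0 ]
  [ 0  0  1  0 ]
  [ 0  0  0  1 ]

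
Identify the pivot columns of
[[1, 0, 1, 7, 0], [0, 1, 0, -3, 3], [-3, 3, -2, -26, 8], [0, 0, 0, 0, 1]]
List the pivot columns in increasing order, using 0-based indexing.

0, 1, 2, 4

R3 -> R3 + 3·R1
  [ 1  0  1   7  0 ]
  [ 0  1  0  -3  3 ]
  [ 0  3  1  -5  8 ]
  [ 0  0  0   0  1 ]
R3 -> R3 − 3·R2
  [ 1  0  1   7   0 ]
  [ 0  1  0  -3   3 ]
  [ 0  0  1   4  -1 ]
  [ 0  0  0   0   1 ]
R3 -> R3 + R4
  [ 1  0  1   7  0 ]
  [ 0  1  0  -3  3 ]
  [ 0  0  1   4  0 ]
  [ 0  0  0   0  1 ]
R2 -> R2 − 3·R4
  [ 1  0  1   7  0 ]
  [ 0  1  0  -3  0 ]
  [ 0  0  1   4  0 ]
  [ 0  0  0   0  1 ]
R1 -> R1 − R3
  [ 1  0  0   3  0 ]
  [ 0  1  0  -3  0 ]
  [ 0  0  1   4  0 ]
  [ 0  0  0   0  1 ]
Pivot columns are the columns containing a leading 1.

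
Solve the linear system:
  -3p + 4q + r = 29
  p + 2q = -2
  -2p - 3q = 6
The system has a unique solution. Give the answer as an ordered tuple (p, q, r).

(-6, 2, 3)

Form the augmented matrix and row-reduce:
  [ -3   4  1  |  29 ]
  [  1   2  0  |  -2 ]
  [ -2  -3  0  |   6 ]
r1 → -1/3·r1
  [  1  -4/3  -1/3  |  -29/3 ]
  [  1     2     0  |     -2 ]
  [ -2    -3     0  |      6 ]
r2 → r2 − r1
  [  1  -4/3  -1/3  |  -29/3 ]
  [  0  10/3   1/3  |   23/3 ]
  [ -2    -3     0  |      6 ]
r3 → r3 + 2·r1
  [ 1   -4/3  -1/3  |  -29/3 ]
  [ 0   10/3   1/3  |   23/3 ]
  [ 0  -17/3  -2/3  |  -40/3 ]
r2 → 3/10·r2
  [ 1   -4/3  -1/3  |  -29/3 ]
  [ 0      1  1/10  |  23/10 ]
  [ 0  -17/3  -2/3  |  -40/3 ]
r3 → r3 + 17/3·r2
  [ 1  -4/3   -1/3  |  -29/3 ]
  [ 0     1   1/10  |  23/10 ]
  [ 0     0  -1/10  |  -3/10 ]
r3 → -10·r3
  [ 1  -4/3  -1/3  |  -29/3 ]
  [ 0     1  1/10  |  23/10 ]
  [ 0     0     1  |      3 ]
r2 → r2 − 1/10·r3
  [ 1  -4/3  -1/3  |  -29/3 ]
  [ 0     1     0  |      2 ]
  [ 0     0     1  |      3 ]
r1 → r1 + 1/3·r3
  [ 1  -4/3  0  |  -26/3 ]
  [ 0     1  0  |      2 ]
  [ 0     0  1  |      3 ]
r1 → r1 + 4/3·r2
  [ 1  0  0  |  -6 ]
  [ 0  1  0  |   2 ]
  [ 0  0  1  |   3 ]
Reading off the last column: p = -6, q = 2, r = 3.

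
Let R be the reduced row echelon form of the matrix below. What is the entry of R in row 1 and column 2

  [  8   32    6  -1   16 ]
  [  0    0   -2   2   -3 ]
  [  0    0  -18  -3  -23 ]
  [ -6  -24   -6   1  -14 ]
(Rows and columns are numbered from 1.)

ρ1 → 1/8·ρ1
  [  1    4  3/4  -1/8    2 ]
  [  0    0   -2     2   -3 ]
  [  0    0  -18    -3  -23 ]
  [ -6  -24   -6     1  -14 ]
ρ4 → ρ4 + 6·ρ1
  [ 1  4   3/4  -1/8    2 ]
  [ 0  0    -2     2   -3 ]
  [ 0  0   -18    -3  -23 ]
  [ 0  0  -3/2   1/4   -2 ]
ρ2 → -1/2·ρ2
  [ 1  4   3/4  -1/8    2 ]
  [ 0  0     1    -1  3/2 ]
  [ 0  0   -18    -3  -23 ]
  [ 0  0  -3/2   1/4   -2 ]
ρ3 → ρ3 + 18·ρ2
  [ 1  4   3/4  -1/8    2 ]
  [ 0  0     1    -1  3/2 ]
  [ 0  0     0   -21    4 ]
  [ 0  0  -3/2   1/4   -2 ]
ρ4 → ρ4 + 3/2·ρ2
  [ 1  4  3/4  -1/8    2 ]
  [ 0  0    1    -1  3/2 ]
  [ 0  0    0   -21    4 ]
  [ 0  0    0  -5/4  1/4 ]
ρ3 → -1/21·ρ3
  [ 1  4  3/4  -1/8      2 ]
  [ 0  0    1    -1    3/2 ]
  [ 0  0    0     1  -4/21 ]
  [ 0  0    0  -5/4    1/4 ]
ρ4 → ρ4 + 5/4·ρ3
  [ 1  4  3/4  -1/8      2 ]
  [ 0  0    1    -1    3/2 ]
  [ 0  0    0     1  -4/21 ]
  [ 0  0    0     0   1/84 ]
ρ4 → 84·ρ4
  [ 1  4  3/4  -1/8      2 ]
  [ 0  0    1    -1    3/2 ]
  [ 0  0    0     1  -4/21 ]
  [ 0  0    0     0      1 ]
ρ3 → ρ3 + 4/21·ρ4
  [ 1  4  3/4  -1/8    2 ]
  [ 0  0    1    -1  3/2 ]
  [ 0  0    0     1    0 ]
  [ 0  0    0     0    1 ]
ρ2 → ρ2 − 3/2·ρ4
  [ 1  4  3/4  -1/8  2 ]
  [ 0  0    1    -1  0 ]
  [ 0  0    0     1  0 ]
  [ 0  0    0     0  1 ]
ρ1 → ρ1 − 2·ρ4
  [ 1  4  3/4  -1/8  0 ]
  [ 0  0    1    -1  0 ]
  [ 0  0    0     1  0 ]
  [ 0  0    0     0  1 ]
ρ2 → ρ2 + ρ3
  [ 1  4  3/4  -1/8  0 ]
  [ 0  0    1     0  0 ]
  [ 0  0    0     1  0 ]
  [ 0  0    0     0  1 ]
ρ1 → ρ1 + 1/8·ρ3
  [ 1  4  3/4  0  0 ]
  [ 0  0    1  0  0 ]
  [ 0  0    0  1  0 ]
  [ 0  0    0  0  1 ]
ρ1 → ρ1 − 3/4·ρ2
  [ 1  4  0  0  0 ]
  [ 0  0  1  0  0 ]
  [ 0  0  0  1  0 ]
  [ 0  0  0  0  1 ]

4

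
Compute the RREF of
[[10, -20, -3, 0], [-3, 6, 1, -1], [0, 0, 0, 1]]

[[1, -2, 0, 0], [0, 0, 1, 0], [0, 0, 0, 1]]

R1 -> 1/10·R1
  [  1  -2  -3/10   0 ]
  [ -3   6      1  -1 ]
  [  0   0      0   1 ]
R2 -> R2 + 3·R1
  [ 1  -2  -3/10   0 ]
  [ 0   0   1/10  -1 ]
  [ 0   0      0   1 ]
R2 -> 10·R2
  [ 1  -2  -3/10    0 ]
  [ 0   0      1  -10 ]
  [ 0   0      0    1 ]
R2 -> R2 + 10·R3
  [ 1  -2  -3/10  0 ]
  [ 0   0      1  0 ]
  [ 0   0      0  1 ]
R1 -> R1 + 3/10·R2
  [ 1  -2  0  0 ]
  [ 0   0  1  0 ]
  [ 0   0  0  1 ]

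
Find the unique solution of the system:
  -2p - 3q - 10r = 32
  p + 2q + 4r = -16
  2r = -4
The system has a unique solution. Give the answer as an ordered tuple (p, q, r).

(0, -4, -2)

Form the augmented matrix and row-reduce:
  [ -2  -3  -10  |   32 ]
  [  1   2    4  |  -16 ]
  [  0   0    2  |   -4 ]
r1 -> -1/2·r1
  [ 1  3/2  5  |  -16 ]
  [ 1    2  4  |  -16 ]
  [ 0    0  2  |   -4 ]
r2 -> r2 − r1
  [ 1  3/2   5  |  -16 ]
  [ 0  1/2  -1  |    0 ]
  [ 0    0   2  |   -4 ]
r2 -> 2·r2
  [ 1  3/2   5  |  -16 ]
  [ 0    1  -2  |    0 ]
  [ 0    0   2  |   -4 ]
r3 -> 1/2·r3
  [ 1  3/2   5  |  -16 ]
  [ 0    1  -2  |    0 ]
  [ 0    0   1  |   -2 ]
r2 -> r2 + 2·r3
  [ 1  3/2  5  |  -16 ]
  [ 0    1  0  |   -4 ]
  [ 0    0  1  |   -2 ]
r1 -> r1 − 5·r3
  [ 1  3/2  0  |  -6 ]
  [ 0    1  0  |  -4 ]
  [ 0    0  1  |  -2 ]
r1 -> r1 − 3/2·r2
  [ 1  0  0  |   0 ]
  [ 0  1  0  |  -4 ]
  [ 0  0  1  |  -2 ]
Reading off the last column: p = 0, q = -4, r = -2.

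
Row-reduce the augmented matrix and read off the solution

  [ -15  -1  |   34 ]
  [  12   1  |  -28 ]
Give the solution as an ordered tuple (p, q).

Multiply ρ1 by -1/15.
  [  1  1/15  |  -34/15 ]
  [ 12     1  |     -28 ]
Subtract 12 times ρ1 from ρ2.
  [ 1  1/15  |  -34/15 ]
  [ 0   1/5  |    -4/5 ]
Multiply ρ2 by 5.
  [ 1  1/15  |  -34/15 ]
  [ 0     1  |      -4 ]
Subtract 1/15 times ρ2 from ρ1.
  [ 1  0  |  -2 ]
  [ 0  1  |  -4 ]
Reading off the last column: p = -2, q = -4.

(-2, -4)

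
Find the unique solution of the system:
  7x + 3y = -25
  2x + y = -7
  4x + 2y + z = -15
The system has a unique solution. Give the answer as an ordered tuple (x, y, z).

(-4, 1, -1)

Form the augmented matrix and row-reduce:
  [ 7  3  0  |  -25 ]
  [ 2  1  0  |   -7 ]
  [ 4  2  1  |  -15 ]
R1 → 1/7·R1
  [ 1  3/7  0  |  -25/7 ]
  [ 2    1  0  |     -7 ]
  [ 4    2  1  |    -15 ]
R2 → R2 − 2·R1
  [ 1  3/7  0  |  -25/7 ]
  [ 0  1/7  0  |    1/7 ]
  [ 4    2  1  |    -15 ]
R3 → R3 − 4·R1
  [ 1  3/7  0  |  -25/7 ]
  [ 0  1/7  0  |    1/7 ]
  [ 0  2/7  1  |   -5/7 ]
R2 → 7·R2
  [ 1  3/7  0  |  -25/7 ]
  [ 0    1  0  |      1 ]
  [ 0  2/7  1  |   -5/7 ]
R3 → R3 − 2/7·R2
  [ 1  3/7  0  |  -25/7 ]
  [ 0    1  0  |      1 ]
  [ 0    0  1  |     -1 ]
R1 → R1 − 3/7·R2
  [ 1  0  0  |  -4 ]
  [ 0  1  0  |   1 ]
  [ 0  0  1  |  -1 ]
Reading off the last column: x = -4, y = 1, z = -1.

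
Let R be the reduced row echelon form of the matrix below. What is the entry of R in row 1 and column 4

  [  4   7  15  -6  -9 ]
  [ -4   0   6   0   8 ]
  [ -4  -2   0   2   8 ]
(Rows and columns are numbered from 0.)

-1

Multiply R1 by 1/4.
  [  1  7/4  15/4  -3/2  -9/4 ]
  [ -4    0     6     0     8 ]
  [ -4   -2     0     2     8 ]
Add 4 times R1 to R2.
  [  1  7/4  15/4  -3/2  -9/4 ]
  [  0    7    21    -6    -1 ]
  [ -4   -2     0     2     8 ]
Add 4 times R1 to R3.
  [ 1  7/4  15/4  -3/2  -9/4 ]
  [ 0    7    21    -6    -1 ]
  [ 0    5    15    -4    -1 ]
Multiply R2 by 1/7.
  [ 1  7/4  15/4  -3/2  -9/4 ]
  [ 0    1     3  -6/7  -1/7 ]
  [ 0    5    15    -4    -1 ]
Subtract 5 times R2 from R3.
  [ 1  7/4  15/4  -3/2  -9/4 ]
  [ 0    1     3  -6/7  -1/7 ]
  [ 0    0     0   2/7  -2/7 ]
Multiply R3 by 7/2.
  [ 1  7/4  15/4  -3/2  -9/4 ]
  [ 0    1     3  -6/7  -1/7 ]
  [ 0    0     0     1    -1 ]
Add 6/7 times R3 to R2.
  [ 1  7/4  15/4  -3/2  -9/4 ]
  [ 0    1     3     0    -1 ]
  [ 0    0     0     1    -1 ]
Add 3/2 times R3 to R1.
  [ 1  7/4  15/4  0  -15/4 ]
  [ 0    1     3  0     -1 ]
  [ 0    0     0  1     -1 ]
Subtract 7/4 times R2 from R1.
  [ 1  0  -3/2  0  -2 ]
  [ 0  1     3  0  -1 ]
  [ 0  0     0  1  -1 ]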